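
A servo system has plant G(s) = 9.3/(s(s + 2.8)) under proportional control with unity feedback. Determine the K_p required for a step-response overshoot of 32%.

K_p = 1.81

From %OS = 100·exp(−πζ/√(1−ζ²)) = 32%, ζ = −ln(0.32)/√(π²+ln²(0.32)) = 0.341.
Characteristic equation s² + 2.8s + 9.3K_p = 0 gives ζ = 2.8/(2√(9.3K_p)).
Setting ζ = 0.341: √(9.3K_p) = 2.8/(2·0.341) = 4.106, so K_p = 16.86/9.3 = 1.81.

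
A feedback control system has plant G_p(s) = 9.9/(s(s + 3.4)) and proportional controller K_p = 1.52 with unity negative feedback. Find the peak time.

T_p = 0.901 s

Closed-loop characteristic equation: s² + 3.4s + 15.05 = 0, so ω_n = 3.879 rad/s and ζ = 3.4/(2·3.879) = 0.4382.
Damped frequency ω_d = ω_n√(1−ζ²) = 3.487 rad/s, so peak time T_p = π/ω_d = 0.901 s.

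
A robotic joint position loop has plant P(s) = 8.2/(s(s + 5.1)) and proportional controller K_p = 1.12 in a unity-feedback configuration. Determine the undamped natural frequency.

ω_n = 3.03 rad/s

1 + K_p·P(s) = 0 gives s² + 5.1s + 9.184 = 0.
So ω_n² = 9.184 ⇒ ω_n = 3.031 rad/s, and ζ = 5.1/(2ω_n) = 0.841.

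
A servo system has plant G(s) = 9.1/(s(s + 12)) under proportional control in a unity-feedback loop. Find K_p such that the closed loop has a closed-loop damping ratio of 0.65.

Closed-loop characteristic equation: s² + 12s + K_p·9.1 = 0.
So ω_n = √(9.1K_p) and 2ζω_n = 12, giving ζ = 12/(2√(9.1K_p)).
Setting ζ = 0.65: √(9.1K_p) = 12/(2·0.65) = 9.231, so K_p = 85.21/9.1 = 9.36.

K_p = 9.36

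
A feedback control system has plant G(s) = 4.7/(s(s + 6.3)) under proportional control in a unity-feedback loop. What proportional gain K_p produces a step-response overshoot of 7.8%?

K_p = 5.31

From %OS = 100·exp(−πζ/√(1−ζ²)) = 7.8%, ζ = −ln(0.078)/√(π²+ln²(0.078)) = 0.6304.
Characteristic equation s² + 6.3s + 4.7K_p = 0 gives ζ = 6.3/(2√(4.7K_p)).
Setting ζ = 0.6304: √(4.7K_p) = 6.3/(2·0.6304) = 4.997, so K_p = 24.97/4.7 = 5.31.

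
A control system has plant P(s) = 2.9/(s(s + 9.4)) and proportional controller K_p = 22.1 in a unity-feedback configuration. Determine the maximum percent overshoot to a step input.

The closed-loop denominator s² + 9.4s + 64.09 gives ω_n = √64.09 = 8.006 and ζ = 9.4/(2ω_n) = 0.5871.
%OS = 100·exp(−πζ/√(1−ζ²)) = 100·exp(−π·0.5871/√0.6553) = 10.2%.

10.2%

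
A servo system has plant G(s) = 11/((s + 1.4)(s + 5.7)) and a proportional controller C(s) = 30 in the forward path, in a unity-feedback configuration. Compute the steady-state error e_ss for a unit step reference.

0.0236

The loop is type 0. Static position error constant K_pos = C(0)·G(0) = 30·1.378 = 41.35.
Steady-state error to a unit step: e_ss = 1/(1+K_pos) = 1/42.35 = 0.0236.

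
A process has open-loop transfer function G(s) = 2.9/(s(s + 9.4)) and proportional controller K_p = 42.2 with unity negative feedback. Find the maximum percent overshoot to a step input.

Closed-loop characteristic equation: s² + 9.4s + 122.4 = 0, so ω_n = 11.06 rad/s and ζ = 9.4/(2·11.06) = 0.4249.
%OS = 100·exp(−πζ/√(1−ζ²)) = 100·exp(−π·0.4249/√0.8195) = 22.9%.

22.9%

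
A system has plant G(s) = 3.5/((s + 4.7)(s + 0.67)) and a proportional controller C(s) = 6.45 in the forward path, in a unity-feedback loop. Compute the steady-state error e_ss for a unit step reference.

0.122

The loop is type 0. Static position error constant K_pos = C(0)·G(0) = 6.45·1.111 = 7.169.
Steady-state error to a unit step: e_ss = 1/(1+K_pos) = 1/8.169 = 0.122.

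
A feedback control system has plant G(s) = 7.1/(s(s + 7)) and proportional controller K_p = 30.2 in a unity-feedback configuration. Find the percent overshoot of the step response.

46.1%

From 1 + K_pG(s) = 0: s² + 7s + 214.4 = 0 ⇒ ω_n = 14.64, ζ = 0.239.
%OS = 100·exp(−πζ/√(1−ζ²)) = 100·exp(−π·0.239/√0.9429) = 46.1%.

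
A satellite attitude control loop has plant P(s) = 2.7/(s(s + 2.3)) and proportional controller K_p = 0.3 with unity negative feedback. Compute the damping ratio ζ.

ζ = 1.28

With unity feedback the closed-loop characteristic equation is s² + 2.3s + 0.3·2.7 = s² + 2.3s + 0.81 = 0.
So ω_n² = 0.81 ⇒ ω_n = 0.9 rad/s, and ζ = 2.3/(2ω_n) = 1.28.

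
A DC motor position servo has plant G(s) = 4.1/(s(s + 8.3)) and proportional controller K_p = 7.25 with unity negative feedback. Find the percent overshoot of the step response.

2.5%

Closed-loop characteristic equation: s² + 8.3s + 29.72 = 0, so ω_n = 5.452 rad/s and ζ = 8.3/(2·5.452) = 0.7612.
%OS = 100·exp(−πζ/√(1−ζ²)) = 100·exp(−π·0.7612/√0.4206) = 2.5%.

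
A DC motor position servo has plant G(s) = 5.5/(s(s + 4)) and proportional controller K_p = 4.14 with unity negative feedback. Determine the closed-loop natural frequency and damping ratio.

With unity feedback the closed-loop characteristic equation is s² + 4s + 4.14·5.5 = s² + 4s + 22.77 = 0.
So ω_n² = 22.77 ⇒ ω_n = 4.772 rad/s, and ζ = 4/(2ω_n) = 0.419.

ω_n = 4.77 rad/s, ζ = 0.419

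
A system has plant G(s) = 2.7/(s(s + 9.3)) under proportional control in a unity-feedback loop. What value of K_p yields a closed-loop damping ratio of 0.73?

Closed-loop characteristic equation: s² + 9.3s + K_p·2.7 = 0.
So ω_n = √(2.7K_p) and 2ζω_n = 9.3, giving ζ = 9.3/(2√(2.7K_p)).
Setting ζ = 0.73: √(2.7K_p) = 9.3/(2·0.73) = 6.37, so K_p = 40.58/2.7 = 15.

K_p = 15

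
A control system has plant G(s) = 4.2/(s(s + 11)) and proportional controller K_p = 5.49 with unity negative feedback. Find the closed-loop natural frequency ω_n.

ω_n = 4.8 rad/s

1 + K_p·G(s) = 0 gives s² + 11s + 23.06 = 0.
So ω_n² = 23.06 ⇒ ω_n = 4.802 rad/s, and ζ = 11/(2ω_n) = 1.15.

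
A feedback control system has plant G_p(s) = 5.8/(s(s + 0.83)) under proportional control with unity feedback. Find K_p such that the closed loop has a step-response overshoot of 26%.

K_p = 0.191

From %OS = 100·exp(−πζ/√(1−ζ²)) = 26%, ζ = −ln(0.26)/√(π²+ln²(0.26)) = 0.3941.
Characteristic equation s² + 0.83s + 5.8K_p = 0 gives ζ = 0.83/(2√(5.8K_p)).
Setting ζ = 0.3941: √(5.8K_p) = 0.83/(2·0.3941) = 1.053, so K_p = 1.109/5.8 = 0.191.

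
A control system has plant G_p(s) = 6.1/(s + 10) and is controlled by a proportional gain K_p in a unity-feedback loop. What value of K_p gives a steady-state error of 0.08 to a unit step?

K_p = 18.9

For a type-0 loop with proportional control, e_ss = 1/(1 + K_p·G_p(0)).
G_p(0) = 0.61. Require 1/(1 + K_p·0.61) = 0.08, so 1 + 0.61·K_p = 12.5.
K_p = (12.5 − 1)/0.61 = 18.9.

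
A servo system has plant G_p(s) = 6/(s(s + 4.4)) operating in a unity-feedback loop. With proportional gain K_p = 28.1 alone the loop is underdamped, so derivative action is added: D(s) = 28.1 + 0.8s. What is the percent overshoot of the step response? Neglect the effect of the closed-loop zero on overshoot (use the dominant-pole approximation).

30.4%

Forward path: (28.1 + 0.8s)·6/(s(s+4.4)). The closed-loop characteristic equation is s² + (4.4 + 6·0.8)s + 6·28.1 = 0.
That is s² + 9.2s + 168.6 = 0, so ω_n = 12.98 rad/s and ζ = 9.2/(2·12.98) = 0.3543.
%OS = 100·exp(−πζ/√(1−ζ²)) = 30.4%.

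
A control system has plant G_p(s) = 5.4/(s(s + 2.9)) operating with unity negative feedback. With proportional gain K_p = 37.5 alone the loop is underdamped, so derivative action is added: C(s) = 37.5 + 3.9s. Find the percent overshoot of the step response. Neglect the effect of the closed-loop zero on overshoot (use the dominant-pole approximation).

Forward path: (37.5 + 3.9s)·5.4/(s(s+2.9)). The closed-loop characteristic equation is s² + (2.9 + 5.4·3.9)s + 5.4·37.5 = 0.
That is s² + 23.96s + 202.5 = 0, so ω_n = 14.23 rad/s and ζ = 23.96/(2·14.23) = 0.8419.
%OS = 100·exp(−πζ/√(1−ζ²)) = 0.744%.

0.744%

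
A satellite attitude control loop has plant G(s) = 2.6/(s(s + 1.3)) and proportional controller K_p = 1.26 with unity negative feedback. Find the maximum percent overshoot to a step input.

29.9%

Closed-loop characteristic equation: s² + 1.3s + 3.276 = 0, so ω_n = 1.81 rad/s and ζ = 1.3/(2·1.81) = 0.3591.
%OS = 100·exp(−πζ/√(1−ζ²)) = 100·exp(−π·0.3591/√0.871) = 29.9%.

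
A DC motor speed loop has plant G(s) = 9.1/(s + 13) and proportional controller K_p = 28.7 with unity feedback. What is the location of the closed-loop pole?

s = -274.2

Closed-loop transfer function: T(s) = K_p·G(s)/(1 + K_p·G(s)) = 261.2/(s + 13 + 261.2) = 261.2/(s + 274.2).
The closed-loop pole is at s = −274.2.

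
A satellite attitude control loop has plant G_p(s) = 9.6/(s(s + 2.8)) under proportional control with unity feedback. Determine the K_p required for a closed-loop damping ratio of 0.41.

Closed-loop characteristic equation: s² + 2.8s + K_p·9.6 = 0.
So ω_n = √(9.6K_p) and 2ζω_n = 2.8, giving ζ = 2.8/(2√(9.6K_p)).
Setting ζ = 0.41: √(9.6K_p) = 2.8/(2·0.41) = 3.415, so K_p = 11.66/9.6 = 1.21.

K_p = 1.21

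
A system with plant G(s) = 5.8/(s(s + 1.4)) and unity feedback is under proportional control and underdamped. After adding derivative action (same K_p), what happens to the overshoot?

decrease

The derivative term adds K·K_d to the s-coefficient of the characteristic equation, raising 2ζω_n while ω_n is unchanged; ζ increases, so overshoot decreases.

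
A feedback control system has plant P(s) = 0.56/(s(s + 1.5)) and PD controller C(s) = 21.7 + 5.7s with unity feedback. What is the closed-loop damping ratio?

Forward path: (21.7 + 5.7s)·0.56/(s(s+1.5)). The closed-loop characteristic equation is s² + (1.5 + 0.56·5.7)s + 0.56·21.7 = 0.
That is s² + 4.692s + 12.15 = 0, so ω_n = 3.486 rad/s and ζ = 4.692/(2·3.486) = 0.673.

ζ = 0.673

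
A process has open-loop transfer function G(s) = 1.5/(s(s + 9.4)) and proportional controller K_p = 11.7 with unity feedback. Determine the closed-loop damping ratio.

ζ = 1.12

1 + K_p·G(s) = 0 gives s² + 9.4s + 17.55 = 0.
Matching s² + 2ζω_n s + ω_n²: ω_n = √17.55 = 4.189 rad/s and 2ζω_n = 9.4, so ζ = 9.4/(2·4.189) = 1.12.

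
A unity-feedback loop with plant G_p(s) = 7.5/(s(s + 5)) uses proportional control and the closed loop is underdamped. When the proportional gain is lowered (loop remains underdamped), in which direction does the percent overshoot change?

decrease

ζ = 5/(2√(7.5K_p)) rises as K_p falls; higher damping means less overshoot.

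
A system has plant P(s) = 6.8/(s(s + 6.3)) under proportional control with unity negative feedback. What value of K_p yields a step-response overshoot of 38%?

K_p = 16.8

From %OS = 100·exp(−πζ/√(1−ζ²)) = 38%, ζ = −ln(0.38)/√(π²+ln²(0.38)) = 0.2943.
Characteristic equation s² + 6.3s + 6.8K_p = 0 gives ζ = 6.3/(2√(6.8K_p)).
Setting ζ = 0.2943: √(6.8K_p) = 6.3/(2·0.2943) = 10.7, so K_p = 114.5/6.8 = 16.8.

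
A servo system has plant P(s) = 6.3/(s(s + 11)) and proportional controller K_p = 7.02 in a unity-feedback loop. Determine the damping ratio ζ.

The closed-loop denominator is s(s+11) + 7.02·6.3 = s² + 11s + 44.23.
So ω_n² = 44.23 ⇒ ω_n = 6.65 rad/s, and ζ = 11/(2ω_n) = 0.827.

ζ = 0.827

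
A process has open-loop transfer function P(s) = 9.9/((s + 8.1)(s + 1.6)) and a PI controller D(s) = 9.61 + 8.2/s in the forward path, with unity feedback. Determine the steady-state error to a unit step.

0

The open loop D(s)P(s) has a pole at the origin (type 1), so the static position error constant is infinite and e_ss = 1/(1+∞) = 0.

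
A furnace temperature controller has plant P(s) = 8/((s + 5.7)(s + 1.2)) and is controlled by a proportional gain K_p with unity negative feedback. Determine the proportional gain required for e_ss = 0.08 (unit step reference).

K_p = 9.83

Steady-state error for a unit step on this type-0 loop is 1/(1 + K_p·P(0)).
P(0) = 1.17. Require 1/(1 + K_p·1.17) = 0.08, so 1 + 1.17·K_p = 12.5.
K_p = (12.5 − 1)/1.17 = 9.83.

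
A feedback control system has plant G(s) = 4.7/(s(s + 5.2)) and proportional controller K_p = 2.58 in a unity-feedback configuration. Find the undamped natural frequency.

ω_n = 3.48 rad/s

1 + K_p·G(s) = 0 gives s² + 5.2s + 12.13 = 0.
Matching s² + 2ζω_n s + ω_n²: ω_n = √12.13 = 3.482 rad/s and 2ζω_n = 5.2, so ζ = 5.2/(2·3.482) = 0.747.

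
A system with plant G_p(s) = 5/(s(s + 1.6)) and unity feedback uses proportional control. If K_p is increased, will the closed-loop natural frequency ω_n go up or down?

ω_n = √(5·K_p), which grows with K_p.

increase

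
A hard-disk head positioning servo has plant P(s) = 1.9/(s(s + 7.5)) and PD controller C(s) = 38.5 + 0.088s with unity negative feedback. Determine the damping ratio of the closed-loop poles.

Forward path: (38.5 + 0.088s)·1.9/(s(s+7.5)). The closed-loop characteristic equation is s² + (7.5 + 1.9·0.088)s + 1.9·38.5 = 0.
That is s² + 7.667s + 73.15 = 0, so ω_n = 8.553 rad/s and ζ = 7.667/(2·8.553) = 0.4482.

ζ = 0.448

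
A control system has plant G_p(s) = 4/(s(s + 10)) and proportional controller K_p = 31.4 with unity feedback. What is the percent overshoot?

From 1 + K_pG_p(s) = 0: s² + 10s + 125.6 = 0 ⇒ ω_n = 11.21, ζ = 0.4461.
%OS = 100·exp(−πζ/√(1−ζ²)) = 100·exp(−π·0.4461/√0.801) = 20.9%.

20.9%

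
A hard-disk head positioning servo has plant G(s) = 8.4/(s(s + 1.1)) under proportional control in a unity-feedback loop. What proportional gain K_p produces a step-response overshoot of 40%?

From %OS = 100·exp(−πζ/√(1−ζ²)) = 40%, ζ = −ln(0.4)/√(π²+ln²(0.4)) = 0.28.
Characteristic equation s² + 1.1s + 8.4K_p = 0 gives ζ = 1.1/(2√(8.4K_p)).
Setting ζ = 0.28: √(8.4K_p) = 1.1/(2·0.28) = 1.964, so K_p = 3.858/8.4 = 0.459.

K_p = 0.459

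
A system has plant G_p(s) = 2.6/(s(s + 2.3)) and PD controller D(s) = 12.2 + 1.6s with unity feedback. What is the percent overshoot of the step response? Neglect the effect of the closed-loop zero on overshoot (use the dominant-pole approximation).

11.1%

Forward path: (12.2 + 1.6s)·2.6/(s(s+2.3)). The closed-loop characteristic equation is s² + (2.3 + 2.6·1.6)s + 2.6·12.2 = 0.
That is s² + 6.46s + 31.72 = 0, so ω_n = 5.632 rad/s and ζ = 6.46/(2·5.632) = 0.5735.
%OS = 100·exp(−πζ/√(1−ζ²)) = 11.1%.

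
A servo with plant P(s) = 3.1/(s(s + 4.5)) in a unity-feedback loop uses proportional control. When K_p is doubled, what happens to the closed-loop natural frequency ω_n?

ω_n = √(3.1·K_p), which grows with K_p.

increase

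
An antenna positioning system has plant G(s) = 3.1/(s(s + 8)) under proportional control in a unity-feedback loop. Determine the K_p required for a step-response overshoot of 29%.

From %OS = 100·exp(−πζ/√(1−ζ²)) = 29%, ζ = −ln(0.29)/√(π²+ln²(0.29)) = 0.3666.
Characteristic equation s² + 8s + 3.1K_p = 0 gives ζ = 8/(2√(3.1K_p)).
Setting ζ = 0.3666: √(3.1K_p) = 8/(2·0.3666) = 10.91, so K_p = 119.1/3.1 = 38.4.

K_p = 38.4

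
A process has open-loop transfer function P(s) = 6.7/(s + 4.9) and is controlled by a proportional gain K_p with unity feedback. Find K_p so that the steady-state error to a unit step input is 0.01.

Steady-state error for a unit step on this type-0 loop is 1/(1 + K_p·P(0)).
P(0) = 1.367. Require 1/(1 + K_p·1.367) = 0.01, so 1 + 1.367·K_p = 100.
K_p = (100 − 1)/1.367 = 72.4.

K_p = 72.4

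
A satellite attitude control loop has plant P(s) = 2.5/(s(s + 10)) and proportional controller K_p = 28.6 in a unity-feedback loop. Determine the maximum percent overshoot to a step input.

9.99%

From 1 + K_pP(s) = 0: s² + 10s + 71.5 = 0 ⇒ ω_n = 8.456, ζ = 0.5913.
%OS = 100·exp(−πζ/√(1−ζ²)) = 100·exp(−π·0.5913/√0.6503) = 9.99%.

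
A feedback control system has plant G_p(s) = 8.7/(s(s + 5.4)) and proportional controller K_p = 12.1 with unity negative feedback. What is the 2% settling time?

Closed-loop characteristic equation: s² + 5.4s + 105.3 = 0, so ω_n = 10.26 rad/s and ζ = 5.4/(2·10.26) = 0.2632.
2% settling time T_s ≈ 4/(ζω_n) = 4/2.7 = 1.48 s.

T_s ≈ 1.48 s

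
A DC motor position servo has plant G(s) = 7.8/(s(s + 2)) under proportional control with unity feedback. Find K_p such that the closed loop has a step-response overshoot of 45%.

K_p = 2.11

From %OS = 100·exp(−πζ/√(1−ζ²)) = 45%, ζ = −ln(0.45)/√(π²+ln²(0.45)) = 0.2463.
Characteristic equation s² + 2s + 7.8K_p = 0 gives ζ = 2/(2√(7.8K_p)).
Setting ζ = 0.2463: √(7.8K_p) = 2/(2·0.2463) = 4.059, so K_p = 16.48/7.8 = 2.11.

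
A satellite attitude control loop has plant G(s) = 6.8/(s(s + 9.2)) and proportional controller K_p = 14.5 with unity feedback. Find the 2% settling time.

The closed-loop denominator s² + 9.2s + 98.6 gives ω_n = √98.6 = 9.93 and ζ = 9.2/(2ω_n) = 0.4633.
2% settling time T_s ≈ 4/(ζω_n) = 4/4.6 = 0.87 s.

T_s ≈ 0.87 s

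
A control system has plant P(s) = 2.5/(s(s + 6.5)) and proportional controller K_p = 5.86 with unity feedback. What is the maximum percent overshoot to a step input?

0.641%

Closed-loop characteristic equation: s² + 6.5s + 14.65 = 0, so ω_n = 3.828 rad/s and ζ = 6.5/(2·3.828) = 0.8491.
%OS = 100·exp(−πζ/√(1−ζ²)) = 100·exp(−π·0.8491/√0.279) = 0.641%.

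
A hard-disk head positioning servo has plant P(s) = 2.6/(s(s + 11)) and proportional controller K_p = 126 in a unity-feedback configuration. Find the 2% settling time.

Closed-loop characteristic equation: s² + 11s + 327.6 = 0, so ω_n = 18.1 rad/s and ζ = 11/(2·18.1) = 0.3039.
2% settling time T_s ≈ 4/(ζω_n) = 4/5.5 = 0.727 s.

T_s ≈ 0.727 s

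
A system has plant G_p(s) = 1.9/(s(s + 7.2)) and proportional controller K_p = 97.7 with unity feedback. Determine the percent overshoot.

Closed-loop characteristic equation: s² + 7.2s + 185.6 = 0, so ω_n = 13.62 rad/s and ζ = 7.2/(2·13.62) = 0.2642.
%OS = 100·exp(−πζ/√(1−ζ²)) = 100·exp(−π·0.2642/√0.9302) = 42.3%.

42.3%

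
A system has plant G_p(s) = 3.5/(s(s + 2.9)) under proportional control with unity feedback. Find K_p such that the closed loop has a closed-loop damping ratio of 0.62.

K_p = 1.56

Closed-loop characteristic equation: s² + 2.9s + K_p·3.5 = 0.
So ω_n = √(3.5K_p) and 2ζω_n = 2.9, giving ζ = 2.9/(2√(3.5K_p)).
Setting ζ = 0.62: √(3.5K_p) = 2.9/(2·0.62) = 2.339, so K_p = 5.47/3.5 = 1.56.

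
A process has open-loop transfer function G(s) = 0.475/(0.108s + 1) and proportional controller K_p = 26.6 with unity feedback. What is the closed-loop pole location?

s = -126.2

Closed loop: T(s) = K_p·G/(1+K_p·G) = 12.63/(0.108s + 1 + 12.63), with pole at s = −(1 + 12.63)/0.108 = −126.2.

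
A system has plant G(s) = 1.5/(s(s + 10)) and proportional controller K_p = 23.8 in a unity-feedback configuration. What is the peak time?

T_p = 0.96 s

From 1 + K_pG(s) = 0: s² + 10s + 35.7 = 0 ⇒ ω_n = 5.975, ζ = 0.8368.
Damped frequency ω_d = ω_n√(1−ζ²) = 3.271 rad/s, so peak time T_p = π/ω_d = 0.96 s.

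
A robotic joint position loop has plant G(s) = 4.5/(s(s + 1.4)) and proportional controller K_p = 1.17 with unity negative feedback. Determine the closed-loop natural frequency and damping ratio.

ω_n = 2.29 rad/s, ζ = 0.305

With unity feedback the closed-loop characteristic equation is s² + 1.4s + 1.17·4.5 = s² + 1.4s + 5.265 = 0.
Matching s² + 2ζω_n s + ω_n²: ω_n = √5.265 = 2.295 rad/s and 2ζω_n = 1.4, so ζ = 1.4/(2·2.295) = 0.305.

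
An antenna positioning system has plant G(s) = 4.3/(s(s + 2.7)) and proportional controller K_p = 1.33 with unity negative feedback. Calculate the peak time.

From 1 + K_pG(s) = 0: s² + 2.7s + 5.719 = 0 ⇒ ω_n = 2.391, ζ = 0.5645.
Damped frequency ω_d = ω_n√(1−ζ²) = 1.974 rad/s, so peak time T_p = π/ω_d = 1.59 s.

T_p = 1.59 s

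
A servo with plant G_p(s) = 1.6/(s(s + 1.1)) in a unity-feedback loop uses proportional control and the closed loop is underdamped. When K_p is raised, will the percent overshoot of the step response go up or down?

Characteristic equation s² + 1.1s + K_p·1.6 = 0: raising K_p raises ω_n while 2ζω_n = 1.1 is fixed, so ζ falls and overshoot grows.

increase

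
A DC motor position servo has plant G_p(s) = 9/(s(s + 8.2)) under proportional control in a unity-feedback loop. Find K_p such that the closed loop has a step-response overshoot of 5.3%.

K_p = 4

From %OS = 100·exp(−πζ/√(1−ζ²)) = 5.3%, ζ = −ln(0.053)/√(π²+ln²(0.053)) = 0.683.
Characteristic equation s² + 8.2s + 9K_p = 0 gives ζ = 8.2/(2√(9K_p)).
Setting ζ = 0.683: √(9K_p) = 8.2/(2·0.683) = 6.003, so K_p = 36.04/9 = 4.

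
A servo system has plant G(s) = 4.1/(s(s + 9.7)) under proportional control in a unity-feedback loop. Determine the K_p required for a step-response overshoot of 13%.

From %OS = 100·exp(−πζ/√(1−ζ²)) = 13%, ζ = −ln(0.13)/√(π²+ln²(0.13)) = 0.5446.
Characteristic equation s² + 9.7s + 4.1K_p = 0 gives ζ = 9.7/(2√(4.1K_p)).
Setting ζ = 0.5446: √(4.1K_p) = 9.7/(2·0.5446) = 8.905, so K_p = 79.3/4.1 = 19.3.

K_p = 19.3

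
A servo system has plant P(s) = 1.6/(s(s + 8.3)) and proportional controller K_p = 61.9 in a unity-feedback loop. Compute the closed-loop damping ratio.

The closed-loop denominator is s(s+8.3) + 61.9·1.6 = s² + 8.3s + 99.04.
Matching s² + 2ζω_n s + ω_n²: ω_n = √99.04 = 9.952 rad/s and 2ζω_n = 8.3, so ζ = 8.3/(2·9.952) = 0.417.

ζ = 0.417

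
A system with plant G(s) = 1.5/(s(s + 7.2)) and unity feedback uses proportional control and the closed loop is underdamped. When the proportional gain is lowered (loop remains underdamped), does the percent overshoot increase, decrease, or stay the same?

ζ = 7.2/(2√(1.5K_p)) rises as K_p falls; higher damping means less overshoot.

decrease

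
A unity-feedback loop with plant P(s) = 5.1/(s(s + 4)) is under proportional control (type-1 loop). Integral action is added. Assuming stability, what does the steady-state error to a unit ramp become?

The integrator raises the loop to type 2, so K_v → ∞ and e_ss to a ramp is zero.

0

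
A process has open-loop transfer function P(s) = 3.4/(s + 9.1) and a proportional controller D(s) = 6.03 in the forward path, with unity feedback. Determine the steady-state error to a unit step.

0.307

The loop is type 0. Static position error constant K_pos = D(0)·P(0) = 6.03·0.3736 = 2.253.
Steady-state error to a unit step: e_ss = 1/(1+K_pos) = 1/3.253 = 0.307.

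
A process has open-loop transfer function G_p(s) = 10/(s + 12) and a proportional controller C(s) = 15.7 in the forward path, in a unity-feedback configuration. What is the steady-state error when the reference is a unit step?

0.071

The loop is type 0. Static position error constant K_pos = C(0)·G_p(0) = 15.7·0.8333 = 13.08.
Steady-state error to a unit step: e_ss = 1/(1+K_pos) = 1/14.08 = 0.071.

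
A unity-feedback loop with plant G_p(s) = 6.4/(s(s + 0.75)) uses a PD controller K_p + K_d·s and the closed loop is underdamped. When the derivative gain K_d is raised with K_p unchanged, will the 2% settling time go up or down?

Characteristic equation s² + (0.75 + 6.4K_d)s + 6.4K_p = 0: raising K_d increases ζω_n = (0.75+6.4K_d)/2 while the loop stays underdamped, so T_s ≈ 4/(ζω_n) decreases.

decrease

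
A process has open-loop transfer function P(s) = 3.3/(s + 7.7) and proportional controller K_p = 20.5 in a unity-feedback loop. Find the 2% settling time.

Closed-loop transfer function: T(s) = K_p·P(s)/(1 + K_p·P(s)) = 67.65/(s + 7.7 + 67.65) = 67.65/(s + 75.35).
Time constant τ = 1/75.35 = 0.01327 s, so the 2% settling time is about 4τ = 0.0531 s.

T_s ≈ 0.0531 s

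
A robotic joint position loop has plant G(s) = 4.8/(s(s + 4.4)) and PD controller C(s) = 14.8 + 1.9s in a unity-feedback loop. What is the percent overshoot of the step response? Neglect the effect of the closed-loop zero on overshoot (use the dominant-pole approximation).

Forward path: (14.8 + 1.9s)·4.8/(s(s+4.4)). The closed-loop characteristic equation is s² + (4.4 + 4.8·1.9)s + 4.8·14.8 = 0.
That is s² + 13.52s + 71.04 = 0, so ω_n = 8.429 rad/s and ζ = 13.52/(2·8.429) = 0.802.
%OS = 100·exp(−πζ/√(1−ζ²)) = 1.47%.

1.47%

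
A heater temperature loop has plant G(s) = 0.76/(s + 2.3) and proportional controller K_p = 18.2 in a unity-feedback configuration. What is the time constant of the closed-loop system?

τ = 0.062 s

Closed-loop transfer function: T(s) = K_p·G(s)/(1 + K_p·G(s)) = 13.83/(s + 2.3 + 13.83) = 13.83/(s + 16.13).
Time constant τ = 1/16.13 = 0.062 s.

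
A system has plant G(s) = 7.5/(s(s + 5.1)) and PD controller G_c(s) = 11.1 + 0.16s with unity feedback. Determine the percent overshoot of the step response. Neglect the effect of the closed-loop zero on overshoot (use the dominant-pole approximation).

31.5%

Forward path: (11.1 + 0.16s)·7.5/(s(s+5.1)). The closed-loop characteristic equation is s² + (5.1 + 7.5·0.16)s + 7.5·11.1 = 0.
That is s² + 6.3s + 83.25 = 0, so ω_n = 9.124 rad/s and ζ = 6.3/(2·9.124) = 0.3452.
%OS = 100·exp(−πζ/√(1−ζ²)) = 31.5%.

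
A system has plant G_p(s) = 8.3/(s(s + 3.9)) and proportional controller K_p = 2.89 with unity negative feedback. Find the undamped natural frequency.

With unity feedback the closed-loop characteristic equation is s² + 3.9s + 2.89·8.3 = s² + 3.9s + 23.99 = 0.
Matching s² + 2ζω_n s + ω_n²: ω_n = √23.99 = 4.898 rad/s and 2ζω_n = 3.9, so ζ = 3.9/(2·4.898) = 0.398.

ω_n = 4.9 rad/s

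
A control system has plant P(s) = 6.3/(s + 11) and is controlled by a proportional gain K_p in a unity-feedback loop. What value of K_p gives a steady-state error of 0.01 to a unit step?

K_p = 173

The loop is type 0, so e_ss(step) = 1/(1 + K_pos) with K_pos = K_p·P(0).
P(0) = 0.5727. Require 1/(1 + K_p·0.5727) = 0.01, so 1 + 0.5727·K_p = 100.
K_p = (100 − 1)/0.5727 = 173.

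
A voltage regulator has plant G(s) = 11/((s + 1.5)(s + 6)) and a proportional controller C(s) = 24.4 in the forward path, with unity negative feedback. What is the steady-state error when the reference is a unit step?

0.0324

The loop is type 0. Static position error constant K_pos = C(0)·G(0) = 24.4·1.222 = 29.82.
Steady-state error to a unit step: e_ss = 1/(1+K_pos) = 1/30.82 = 0.0324.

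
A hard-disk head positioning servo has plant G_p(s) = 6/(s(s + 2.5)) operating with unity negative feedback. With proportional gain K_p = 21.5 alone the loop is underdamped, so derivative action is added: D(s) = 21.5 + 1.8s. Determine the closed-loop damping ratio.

ζ = 0.585

Forward path: (21.5 + 1.8s)·6/(s(s+2.5)). The closed-loop characteristic equation is s² + (2.5 + 6·1.8)s + 6·21.5 = 0.
That is s² + 13.3s + 129 = 0, so ω_n = 11.36 rad/s and ζ = 13.3/(2·11.36) = 0.5855.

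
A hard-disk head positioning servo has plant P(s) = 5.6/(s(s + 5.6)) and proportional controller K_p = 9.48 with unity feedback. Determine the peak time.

From 1 + K_pP(s) = 0: s² + 5.6s + 53.09 = 0 ⇒ ω_n = 7.286, ζ = 0.3843.
Damped frequency ω_d = ω_n√(1−ζ²) = 6.727 rad/s, so peak time T_p = π/ω_d = 0.467 s.

T_p = 0.467 s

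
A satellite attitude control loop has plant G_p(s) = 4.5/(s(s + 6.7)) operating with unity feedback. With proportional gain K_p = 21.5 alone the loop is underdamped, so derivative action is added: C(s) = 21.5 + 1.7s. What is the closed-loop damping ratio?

ζ = 0.729

Forward path: (21.5 + 1.7s)·4.5/(s(s+6.7)). The closed-loop characteristic equation is s² + (6.7 + 4.5·1.7)s + 4.5·21.5 = 0.
That is s² + 14.35s + 96.75 = 0, so ω_n = 9.836 rad/s and ζ = 14.35/(2·9.836) = 0.7295.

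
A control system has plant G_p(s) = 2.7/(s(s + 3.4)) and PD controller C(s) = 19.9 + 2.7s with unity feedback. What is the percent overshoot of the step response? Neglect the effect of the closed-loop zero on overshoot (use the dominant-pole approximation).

3.52%

Forward path: (19.9 + 2.7s)·2.7/(s(s+3.4)). The closed-loop characteristic equation is s² + (3.4 + 2.7·2.7)s + 2.7·19.9 = 0.
That is s² + 10.69s + 53.73 = 0, so ω_n = 7.33 rad/s and ζ = 10.69/(2·7.33) = 0.7292.
%OS = 100·exp(−πζ/√(1−ζ²)) = 3.52%.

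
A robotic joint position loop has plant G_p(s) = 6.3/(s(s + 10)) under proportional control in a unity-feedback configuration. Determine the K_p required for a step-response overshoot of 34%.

From %OS = 100·exp(−πζ/√(1−ζ²)) = 34%, ζ = −ln(0.34)/√(π²+ln²(0.34)) = 0.3248.
Characteristic equation s² + 10s + 6.3K_p = 0 gives ζ = 10/(2√(6.3K_p)).
Setting ζ = 0.3248: √(6.3K_p) = 10/(2·0.3248) = 15.4, so K_p = 237/6.3 = 37.6.

K_p = 37.6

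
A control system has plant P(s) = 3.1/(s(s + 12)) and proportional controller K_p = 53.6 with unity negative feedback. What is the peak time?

T_p = 0.275 s

From 1 + K_pP(s) = 0: s² + 12s + 166.2 = 0 ⇒ ω_n = 12.89, ζ = 0.4655.
Damped frequency ω_d = ω_n√(1−ζ²) = 11.41 rad/s, so peak time T_p = π/ω_d = 0.275 s.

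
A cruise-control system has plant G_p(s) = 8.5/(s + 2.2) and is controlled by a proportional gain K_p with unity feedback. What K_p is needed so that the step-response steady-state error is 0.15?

K_p = 1.47

For a type-0 loop with proportional control, e_ss = 1/(1 + K_p·G_p(0)).
G_p(0) = 3.864. Require 1/(1 + K_p·3.864) = 0.15, so 1 + 3.864·K_p = 6.667.
K_p = (6.667 − 1)/3.864 = 1.47.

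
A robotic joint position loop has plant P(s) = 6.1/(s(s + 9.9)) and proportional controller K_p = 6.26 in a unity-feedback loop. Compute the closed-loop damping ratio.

The closed-loop denominator is s(s+9.9) + 6.26·6.1 = s² + 9.9s + 38.19.
So ω_n² = 38.19 ⇒ ω_n = 6.179 rad/s, and ζ = 9.9/(2ω_n) = 0.801.

ζ = 0.801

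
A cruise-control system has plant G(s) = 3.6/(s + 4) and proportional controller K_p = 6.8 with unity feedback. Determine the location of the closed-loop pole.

Closed-loop transfer function: T(s) = K_p·G(s)/(1 + K_p·G(s)) = 24.48/(s + 4 + 24.48) = 24.48/(s + 28.48).
The closed-loop pole is at s = −28.48.

s = -28.48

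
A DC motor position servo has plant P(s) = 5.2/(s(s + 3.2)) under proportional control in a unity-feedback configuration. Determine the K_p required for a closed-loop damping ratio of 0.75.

Closed-loop characteristic equation: s² + 3.2s + K_p·5.2 = 0.
So ω_n = √(5.2K_p) and 2ζω_n = 3.2, giving ζ = 3.2/(2√(5.2K_p)).
Setting ζ = 0.75: √(5.2K_p) = 3.2/(2·0.75) = 2.133, so K_p = 4.551/5.2 = 0.875.

K_p = 0.875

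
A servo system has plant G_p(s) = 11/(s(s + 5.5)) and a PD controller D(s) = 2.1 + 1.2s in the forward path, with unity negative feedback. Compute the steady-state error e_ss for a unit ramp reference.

0.238

The loop has one pole at the origin (type 1). Velocity error constant K_v = lim_{s→0} s·D(s)G_p(s) = 2.1·11/5.5 = 4.2.
Steady-state error to a unit ramp: e_ss = 1/K_v = 0.238.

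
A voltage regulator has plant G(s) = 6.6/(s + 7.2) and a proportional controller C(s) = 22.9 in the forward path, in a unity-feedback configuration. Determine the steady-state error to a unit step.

The loop is type 0. Static position error constant K_pos = C(0)·G(0) = 22.9·0.9167 = 20.99.
Steady-state error to a unit step: e_ss = 1/(1+K_pos) = 1/21.99 = 0.0455.

0.0455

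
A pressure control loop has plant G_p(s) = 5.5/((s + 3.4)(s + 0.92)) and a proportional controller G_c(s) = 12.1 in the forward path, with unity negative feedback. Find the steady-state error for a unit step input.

The loop is type 0. Static position error constant K_pos = G_c(0)·G_p(0) = 12.1·1.758 = 21.28.
Steady-state error to a unit step: e_ss = 1/(1+K_pos) = 1/22.28 = 0.0449.

0.0449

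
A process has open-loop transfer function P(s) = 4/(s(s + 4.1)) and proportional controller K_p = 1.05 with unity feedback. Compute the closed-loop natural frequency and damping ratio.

The closed-loop denominator is s(s+4.1) + 1.05·4 = s² + 4.1s + 4.2.
So ω_n² = 4.2 ⇒ ω_n = 2.049 rad/s, and ζ = 4.1/(2ω_n) = 1.

ω_n = 2.05 rad/s, ζ = 1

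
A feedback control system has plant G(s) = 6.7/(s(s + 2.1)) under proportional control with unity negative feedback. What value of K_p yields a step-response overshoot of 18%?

K_p = 0.717

From %OS = 100·exp(−πζ/√(1−ζ²)) = 18%, ζ = −ln(0.18)/√(π²+ln²(0.18)) = 0.4791.
Characteristic equation s² + 2.1s + 6.7K_p = 0 gives ζ = 2.1/(2√(6.7K_p)).
Setting ζ = 0.4791: √(6.7K_p) = 2.1/(2·0.4791) = 2.192, so K_p = 4.803/6.7 = 0.717.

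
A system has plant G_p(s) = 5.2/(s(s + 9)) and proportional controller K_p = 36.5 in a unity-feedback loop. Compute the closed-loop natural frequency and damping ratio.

The closed-loop denominator is s(s+9) + 36.5·5.2 = s² + 9s + 189.8.
Matching s² + 2ζω_n s + ω_n²: ω_n = √189.8 = 13.78 rad/s and 2ζω_n = 9, so ζ = 9/(2·13.78) = 0.327.

ω_n = 13.8 rad/s, ζ = 0.327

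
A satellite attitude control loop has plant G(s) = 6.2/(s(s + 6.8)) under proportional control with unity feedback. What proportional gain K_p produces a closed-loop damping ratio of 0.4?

Closed-loop characteristic equation: s² + 6.8s + K_p·6.2 = 0.
So ω_n = √(6.2K_p) and 2ζω_n = 6.8, giving ζ = 6.8/(2√(6.2K_p)).
Setting ζ = 0.4: √(6.2K_p) = 6.8/(2·0.4) = 8.5, so K_p = 72.25/6.2 = 11.7.

K_p = 11.7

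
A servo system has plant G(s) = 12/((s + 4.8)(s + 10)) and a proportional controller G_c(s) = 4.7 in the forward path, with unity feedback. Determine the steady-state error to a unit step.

0.46

The loop is type 0. Static position error constant K_pos = G_c(0)·G(0) = 4.7·0.25 = 1.175.
Steady-state error to a unit step: e_ss = 1/(1+K_pos) = 1/2.175 = 0.46.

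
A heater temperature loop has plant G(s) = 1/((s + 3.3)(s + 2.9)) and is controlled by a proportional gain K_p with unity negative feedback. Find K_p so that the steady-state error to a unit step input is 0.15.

For a type-0 loop with proportional control, e_ss = 1/(1 + K_p·G(0)).
G(0) = 0.1045. Require 1/(1 + K_p·0.1045) = 0.15, so 1 + 0.1045·K_p = 6.667.
K_p = (6.667 − 1)/0.1045 = 54.2.

K_p = 54.2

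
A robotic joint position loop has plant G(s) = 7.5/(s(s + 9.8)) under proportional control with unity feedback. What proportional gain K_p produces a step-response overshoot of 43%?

K_p = 47.6

From %OS = 100·exp(−πζ/√(1−ζ²)) = 43%, ζ = −ln(0.43)/√(π²+ln²(0.43)) = 0.2594.
Characteristic equation s² + 9.8s + 7.5K_p = 0 gives ζ = 9.8/(2√(7.5K_p)).
Setting ζ = 0.2594: √(7.5K_p) = 9.8/(2·0.2594) = 18.89, so K_p = 356.7/7.5 = 47.6.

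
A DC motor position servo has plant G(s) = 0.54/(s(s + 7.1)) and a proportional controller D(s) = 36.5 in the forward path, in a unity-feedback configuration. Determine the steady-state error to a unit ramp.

0.36

The loop has one pole at the origin (type 1). Velocity error constant K_v = lim_{s→0} s·D(s)G(s) = 36.5·0.54/7.1 = 2.776.
Steady-state error to a unit ramp: e_ss = 1/K_v = 0.36.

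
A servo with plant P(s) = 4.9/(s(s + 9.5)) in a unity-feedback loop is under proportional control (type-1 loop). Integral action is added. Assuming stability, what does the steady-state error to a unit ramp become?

0

The integrator raises the loop to type 2, so K_v → ∞ and e_ss to a ramp is zero.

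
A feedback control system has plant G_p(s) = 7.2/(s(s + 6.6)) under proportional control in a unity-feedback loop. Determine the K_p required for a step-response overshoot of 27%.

K_p = 10.2

From %OS = 100·exp(−πζ/√(1−ζ²)) = 27%, ζ = −ln(0.27)/√(π²+ln²(0.27)) = 0.3847.
Characteristic equation s² + 6.6s + 7.2K_p = 0 gives ζ = 6.6/(2√(7.2K_p)).
Setting ζ = 0.3847: √(7.2K_p) = 6.6/(2·0.3847) = 8.578, so K_p = 73.58/7.2 = 10.2.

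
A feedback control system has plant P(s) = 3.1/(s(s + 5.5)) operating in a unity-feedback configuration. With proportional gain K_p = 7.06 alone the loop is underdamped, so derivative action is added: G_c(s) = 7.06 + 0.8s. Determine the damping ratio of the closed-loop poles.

Forward path: (7.06 + 0.8s)·3.1/(s(s+5.5)). The closed-loop characteristic equation is s² + (5.5 + 3.1·0.8)s + 3.1·7.06 = 0.
That is s² + 7.98s + 21.89 = 0, so ω_n = 4.678 rad/s and ζ = 7.98/(2·4.678) = 0.8529.

ζ = 0.853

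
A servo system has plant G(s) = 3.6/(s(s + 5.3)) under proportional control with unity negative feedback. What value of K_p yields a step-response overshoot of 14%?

From %OS = 100·exp(−πζ/√(1−ζ²)) = 14%, ζ = −ln(0.14)/√(π²+ln²(0.14)) = 0.5305.
Characteristic equation s² + 5.3s + 3.6K_p = 0 gives ζ = 5.3/(2√(3.6K_p)).
Setting ζ = 0.5305: √(3.6K_p) = 5.3/(2·0.5305) = 4.995, so K_p = 24.95/3.6 = 6.93.

K_p = 6.93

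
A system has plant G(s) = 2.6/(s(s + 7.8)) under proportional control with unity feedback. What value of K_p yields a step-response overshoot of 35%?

From %OS = 100·exp(−πζ/√(1−ζ²)) = 35%, ζ = −ln(0.35)/√(π²+ln²(0.35)) = 0.3169.
Characteristic equation s² + 7.8s + 2.6K_p = 0 gives ζ = 7.8/(2√(2.6K_p)).
Setting ζ = 0.3169: √(2.6K_p) = 7.8/(2·0.3169) = 12.31, so K_p = 151.4/2.6 = 58.2.

K_p = 58.2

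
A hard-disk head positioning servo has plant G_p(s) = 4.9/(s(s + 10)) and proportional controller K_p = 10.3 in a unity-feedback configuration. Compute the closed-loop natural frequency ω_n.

With unity feedback the closed-loop characteristic equation is s² + 10s + 10.3·4.9 = s² + 10s + 50.47 = 0.
So ω_n² = 50.47 ⇒ ω_n = 7.104 rad/s, and ζ = 10/(2ω_n) = 0.704.

ω_n = 7.1 rad/s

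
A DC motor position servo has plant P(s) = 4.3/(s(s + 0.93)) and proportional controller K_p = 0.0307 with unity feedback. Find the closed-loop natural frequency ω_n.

The closed-loop denominator is s(s+0.93) + 0.0307·4.3 = s² + 0.93s + 0.132.
So ω_n² = 0.132 ⇒ ω_n = 0.3633 rad/s, and ζ = 0.93/(2ω_n) = 1.28.

ω_n = 0.363 rad/s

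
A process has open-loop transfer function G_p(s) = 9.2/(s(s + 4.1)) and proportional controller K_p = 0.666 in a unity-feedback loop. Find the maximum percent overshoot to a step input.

Closed-loop characteristic equation: s² + 4.1s + 6.127 = 0, so ω_n = 2.475 rad/s and ζ = 4.1/(2·2.475) = 0.8282.
%OS = 100·exp(−πζ/√(1−ζ²)) = 100·exp(−π·0.8282/√0.3141) = 0.964%.

0.964%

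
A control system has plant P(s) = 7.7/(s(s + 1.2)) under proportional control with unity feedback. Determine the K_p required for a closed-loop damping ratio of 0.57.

K_p = 0.144

Closed-loop characteristic equation: s² + 1.2s + K_p·7.7 = 0.
So ω_n = √(7.7K_p) and 2ζω_n = 1.2, giving ζ = 1.2/(2√(7.7K_p)).
Setting ζ = 0.57: √(7.7K_p) = 1.2/(2·0.57) = 1.053, so K_p = 1.108/7.7 = 0.144.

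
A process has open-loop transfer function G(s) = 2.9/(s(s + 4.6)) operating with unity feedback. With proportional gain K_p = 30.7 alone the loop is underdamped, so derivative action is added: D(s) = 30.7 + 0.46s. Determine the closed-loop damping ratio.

Forward path: (30.7 + 0.46s)·2.9/(s(s+4.6)). The closed-loop characteristic equation is s² + (4.6 + 2.9·0.46)s + 2.9·30.7 = 0.
That is s² + 5.934s + 89.03 = 0, so ω_n = 9.436 rad/s and ζ = 5.934/(2·9.436) = 0.3144.

ζ = 0.314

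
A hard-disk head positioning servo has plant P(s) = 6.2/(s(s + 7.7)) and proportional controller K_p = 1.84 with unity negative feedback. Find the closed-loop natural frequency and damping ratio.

With unity feedback the closed-loop characteristic equation is s² + 7.7s + 1.84·6.2 = s² + 7.7s + 11.41 = 0.
So ω_n² = 11.41 ⇒ ω_n = 3.378 rad/s, and ζ = 7.7/(2ω_n) = 1.14.

ω_n = 3.38 rad/s, ζ = 1.14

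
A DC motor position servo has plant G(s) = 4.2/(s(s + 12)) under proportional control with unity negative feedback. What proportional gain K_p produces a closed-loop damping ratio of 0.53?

K_p = 30.5

Closed-loop characteristic equation: s² + 12s + K_p·4.2 = 0.
So ω_n = √(4.2K_p) and 2ζω_n = 12, giving ζ = 12/(2√(4.2K_p)).
Setting ζ = 0.53: √(4.2K_p) = 12/(2·0.53) = 11.32, so K_p = 128.2/4.2 = 30.5.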